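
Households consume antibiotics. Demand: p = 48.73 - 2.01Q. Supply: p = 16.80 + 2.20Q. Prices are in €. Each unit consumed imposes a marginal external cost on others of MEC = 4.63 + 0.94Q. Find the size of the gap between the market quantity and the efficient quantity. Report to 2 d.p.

Market equilibrium (private): 16.80 + 2.20Q = 48.73 - 2.01Q → Q_m = 7.5843.
Social marginal benefit = demand − MEC = 44.10 - 2.95Q.
Set SMB = MC: 44.10 - 2.95Q = 16.80 + 2.20Q → Q* = 5.3010.
Gap = |7.5843 − 5.3010| = 2.2833.

2.28 units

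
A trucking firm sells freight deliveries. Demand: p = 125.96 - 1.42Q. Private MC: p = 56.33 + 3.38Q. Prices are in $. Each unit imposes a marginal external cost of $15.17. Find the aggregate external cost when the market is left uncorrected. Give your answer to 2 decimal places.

Market equilibrium (private): 56.33 + 3.38Q = 125.96 - 1.42Q → Q_m = 14.5063.
Total external cost = MEC × Q_m = 15.17 × 14.5063 = 220.0606.

$220.06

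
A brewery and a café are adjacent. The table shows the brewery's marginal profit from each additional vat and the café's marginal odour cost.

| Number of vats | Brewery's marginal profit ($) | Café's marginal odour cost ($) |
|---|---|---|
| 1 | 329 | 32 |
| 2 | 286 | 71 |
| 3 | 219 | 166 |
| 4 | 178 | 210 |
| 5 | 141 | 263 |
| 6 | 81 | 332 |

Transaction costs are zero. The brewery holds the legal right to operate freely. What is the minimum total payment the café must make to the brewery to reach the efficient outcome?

$400

Left alone the brewery would choose level 6 (marginal profit stays positive).
Efficient level: k* = 3 (marginal profit ≥ marginal odour cost through 3).
The café must at least cover the brewery's forgone profit from cutting 6→3: 178 + 141 + 81 = 400.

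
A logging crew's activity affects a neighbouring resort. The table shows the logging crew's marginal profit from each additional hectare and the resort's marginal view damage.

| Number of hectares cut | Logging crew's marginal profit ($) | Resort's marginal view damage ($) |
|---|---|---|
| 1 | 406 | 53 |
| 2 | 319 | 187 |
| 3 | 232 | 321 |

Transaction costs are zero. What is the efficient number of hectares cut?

Bargaining reaches the level where marginal profit last exceeds marginal view damage.
That holds through level 2 (319 ≥ 187) but not at 3 (232 < 321).

2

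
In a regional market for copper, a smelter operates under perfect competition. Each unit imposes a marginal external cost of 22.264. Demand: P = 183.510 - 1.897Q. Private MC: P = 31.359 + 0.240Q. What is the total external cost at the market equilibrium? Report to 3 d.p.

Market equilibrium (private): 31.359 + 0.240Q = 183.510 - 1.897Q → Q_m = 71.1984.
Total external cost = MEC × Q_m = 22.264 × 71.1984 = 1585.1612.

1585.161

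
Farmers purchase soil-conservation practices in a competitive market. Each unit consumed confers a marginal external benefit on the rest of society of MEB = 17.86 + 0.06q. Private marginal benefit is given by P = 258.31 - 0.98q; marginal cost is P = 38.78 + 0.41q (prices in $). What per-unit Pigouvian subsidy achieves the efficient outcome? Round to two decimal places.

Social marginal benefit = demand + MEB = 276.17 - 0.92q.
Set SMB = MC: 276.17 - 0.92q = 38.78 + 0.41q → q* = 178.4887.
The Pigouvian subsidy equals MEB at q*: 17.86 + 0.06×178.4887 = 28.5693.

subsidy = $28.57 per unit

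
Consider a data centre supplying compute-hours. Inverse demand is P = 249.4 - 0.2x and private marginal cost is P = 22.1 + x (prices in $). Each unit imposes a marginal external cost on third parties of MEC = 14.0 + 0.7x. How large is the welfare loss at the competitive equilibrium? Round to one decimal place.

DWL = $5655.0

Market equilibrium (private): 22.1 + x = 249.4 - 0.2x → x_m = 189.4167.
Social marginal cost = private MC + MEC = 36.1 + 1.7x.
Set SMC = demand: 36.1 + 1.7x = 249.4 - 0.2x → x* = 112.2632.
The welfare-loss triangle has base |x_m − x*| and height MEC(x_m) (the vertical gap between SMC and demand is zero at x* and MEC at x_m).
DWL = ½ × 77.1535 × 146.5917 = 5655.0314.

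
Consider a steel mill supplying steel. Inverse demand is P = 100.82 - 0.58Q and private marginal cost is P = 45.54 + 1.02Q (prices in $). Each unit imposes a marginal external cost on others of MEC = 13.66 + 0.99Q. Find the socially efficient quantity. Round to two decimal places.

Social marginal cost = private MC + MEC = 59.20 + 2.01Q.
Set SMC = demand: 59.20 + 2.01Q = 100.82 - 0.58Q → Q* = 16.0695.

Q* = 16.07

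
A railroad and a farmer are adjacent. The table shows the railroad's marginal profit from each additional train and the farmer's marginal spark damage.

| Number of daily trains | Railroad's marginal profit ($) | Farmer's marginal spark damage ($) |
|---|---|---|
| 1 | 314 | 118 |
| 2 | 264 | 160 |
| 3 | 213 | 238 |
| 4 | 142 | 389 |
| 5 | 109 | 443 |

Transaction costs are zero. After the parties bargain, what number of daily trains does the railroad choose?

2

Bargaining reaches the level where marginal profit last exceeds marginal spark damage.
That holds through level 2 (264 ≥ 160) but not at 3 (213 < 238).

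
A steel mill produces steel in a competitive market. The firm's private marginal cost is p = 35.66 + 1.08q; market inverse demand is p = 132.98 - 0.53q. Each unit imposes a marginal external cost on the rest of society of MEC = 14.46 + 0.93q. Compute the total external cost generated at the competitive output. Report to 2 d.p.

2573.11

Market equilibrium (private): 35.66 + 1.08q = 132.98 - 0.53q → q_m = 60.4472.
Total external cost = ∫₀^{q_m} (14.46 + 0.93q) dq = 14.46×60.4472 + ½×0.93×60.4472² = 2573.1133.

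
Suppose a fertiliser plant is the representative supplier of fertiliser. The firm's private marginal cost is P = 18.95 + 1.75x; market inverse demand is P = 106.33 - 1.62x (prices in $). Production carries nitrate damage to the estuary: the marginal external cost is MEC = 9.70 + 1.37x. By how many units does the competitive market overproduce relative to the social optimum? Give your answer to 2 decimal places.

9.54 units

Market equilibrium (private): 18.95 + 1.75x = 106.33 - 1.62x → x_m = 25.9288.
Social marginal cost = private MC + MEC = 28.65 + 3.12x.
Set SMC = demand: 28.65 + 3.12x = 106.33 - 1.62x → x* = 16.3882.
Gap = |25.9288 − 16.3882| = 9.5406.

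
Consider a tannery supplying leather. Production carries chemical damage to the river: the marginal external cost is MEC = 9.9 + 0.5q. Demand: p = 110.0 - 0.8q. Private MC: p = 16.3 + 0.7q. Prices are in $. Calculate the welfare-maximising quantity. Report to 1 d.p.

q* = 41.9

Social marginal cost = private MC + MEC = 26.2 + 1.2q.
Set SMC = demand: 26.2 + 1.2q = 110.0 - 0.8q → q* = 41.9000.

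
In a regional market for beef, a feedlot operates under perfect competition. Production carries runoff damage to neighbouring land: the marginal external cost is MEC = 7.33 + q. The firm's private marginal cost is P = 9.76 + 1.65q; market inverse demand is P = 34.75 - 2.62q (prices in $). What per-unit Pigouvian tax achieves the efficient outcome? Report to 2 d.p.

tax = $10.68 per unit

Social marginal cost = private MC + MEC = 17.09 + 2.65q.
Set SMC = demand: 17.09 + 2.65q = 34.75 - 2.62q → q* = 3.3510.
The Pigouvian tax equals MEC at q*: 7.33 + 1.00×3.3510 = 10.6810.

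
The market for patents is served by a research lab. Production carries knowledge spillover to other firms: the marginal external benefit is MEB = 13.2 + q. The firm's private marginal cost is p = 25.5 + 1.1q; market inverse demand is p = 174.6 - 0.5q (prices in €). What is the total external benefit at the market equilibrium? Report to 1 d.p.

€5572.0

Market equilibrium (private): 25.5 + 1.1q = 174.6 - 0.5q → q_m = 93.1875.
Total external benefit = ∫₀^{q_m} (13.2 + 1.0q) dq = 13.2×93.1875 + ½×1.0×93.1875² = 5572.0301.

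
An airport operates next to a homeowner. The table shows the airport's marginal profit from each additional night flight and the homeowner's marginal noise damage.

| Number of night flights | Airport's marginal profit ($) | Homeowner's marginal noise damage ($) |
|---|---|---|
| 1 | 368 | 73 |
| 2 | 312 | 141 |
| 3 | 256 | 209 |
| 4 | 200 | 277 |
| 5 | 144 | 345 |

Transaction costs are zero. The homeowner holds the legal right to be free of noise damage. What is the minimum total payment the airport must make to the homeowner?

Efficient level: marginal profit ≥ marginal noise damage through level 3, so k* = 3.
With the homeowner holding the right, the airport must at least compensate total damage at k*: 73 + 141 + 209 = 423.

$423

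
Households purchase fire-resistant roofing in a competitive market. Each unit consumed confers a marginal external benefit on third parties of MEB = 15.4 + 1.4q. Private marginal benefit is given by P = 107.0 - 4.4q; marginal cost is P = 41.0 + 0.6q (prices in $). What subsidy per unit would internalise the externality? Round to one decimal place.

subsidy = $47.1 per unit

Social marginal benefit = demand + MEB = 122.4 - 3.0q.
Set SMB = MC: 122.4 - 3.0q = 41.0 + 0.6q → q* = 22.6111.
The Pigouvian subsidy equals MEB at q*: 15.4 + 1.4×22.6111 = 47.0555.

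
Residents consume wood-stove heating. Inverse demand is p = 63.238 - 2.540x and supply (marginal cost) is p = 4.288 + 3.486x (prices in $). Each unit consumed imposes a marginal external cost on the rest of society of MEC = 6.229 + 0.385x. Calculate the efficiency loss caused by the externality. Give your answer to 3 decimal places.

DWL = $7.792

Market equilibrium (private): 4.288 + 3.486x = 63.238 - 2.540x → x_m = 9.7826.
Social marginal benefit = demand − MEC = 57.009 - 2.925x.
Set SMB = MC: 57.009 - 2.925x = 4.288 + 3.486x → x* = 8.2235.
The welfare-loss triangle has base |x_m − x*| and height MEC(x_m) (the vertical gap between SMB and MC is zero at x* and MEC at x_m).
DWL = ½ × 1.5591 × 9.9953 = 7.7918.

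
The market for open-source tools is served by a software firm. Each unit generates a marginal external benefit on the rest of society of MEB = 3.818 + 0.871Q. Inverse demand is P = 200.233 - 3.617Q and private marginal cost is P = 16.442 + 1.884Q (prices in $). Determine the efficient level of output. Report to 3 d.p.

Q* = 40.520

Social marginal cost = private MC − MEB = 12.624 + 1.013Q.
Set SMC = demand: 12.624 + 1.013Q = 200.233 - 3.617Q → Q* = 40.5203.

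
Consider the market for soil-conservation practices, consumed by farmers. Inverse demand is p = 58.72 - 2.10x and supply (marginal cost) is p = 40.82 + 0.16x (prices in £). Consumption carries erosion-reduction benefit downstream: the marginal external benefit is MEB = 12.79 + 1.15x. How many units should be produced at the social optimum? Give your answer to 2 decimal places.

Social marginal benefit = demand + MEB = 71.51 - 0.95x.
Set SMB = MC: 71.51 - 0.95x = 40.82 + 0.16x → x* = 27.6486.

x* = 27.65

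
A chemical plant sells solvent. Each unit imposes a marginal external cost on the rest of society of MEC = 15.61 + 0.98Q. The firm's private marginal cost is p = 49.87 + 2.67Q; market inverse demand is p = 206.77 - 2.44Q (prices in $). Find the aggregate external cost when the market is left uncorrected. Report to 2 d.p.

Market equilibrium (private): 49.87 + 2.67Q = 206.77 - 2.44Q → Q_m = 30.7045.
Total external cost = ∫₀^{Q_m} (15.61 + 0.98Q) dQ = 15.61×30.7045 + ½×0.98×30.7045² = 941.2527.

$941.25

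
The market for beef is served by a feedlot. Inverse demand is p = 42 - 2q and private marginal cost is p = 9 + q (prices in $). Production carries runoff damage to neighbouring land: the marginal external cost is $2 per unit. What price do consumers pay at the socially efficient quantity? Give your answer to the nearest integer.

P = $21

Social marginal cost = private MC + MEC = 11 + q.
Set SMC = demand: 11 + q = 42 - 2q → q* = 10.3333.
Consumer price on the demand curve at q*: 42 − 2×10.3333 = 21.3334.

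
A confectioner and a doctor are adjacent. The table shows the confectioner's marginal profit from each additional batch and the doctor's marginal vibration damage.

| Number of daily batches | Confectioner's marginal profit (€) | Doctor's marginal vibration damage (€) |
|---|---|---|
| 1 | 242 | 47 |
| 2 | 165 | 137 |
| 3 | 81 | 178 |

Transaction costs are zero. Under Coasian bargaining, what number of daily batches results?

Bargaining reaches the level where marginal profit last exceeds marginal vibration damage.
That holds through level 2 (165 ≥ 137) but not at 3 (81 < 178).

2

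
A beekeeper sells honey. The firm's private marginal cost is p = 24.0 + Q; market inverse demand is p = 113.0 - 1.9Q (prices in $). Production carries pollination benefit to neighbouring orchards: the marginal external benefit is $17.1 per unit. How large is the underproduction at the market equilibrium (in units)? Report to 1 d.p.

5.9 units

Market equilibrium (private): 24.0 + Q = 113.0 - 1.9Q → Q_m = 30.6897.
Social marginal cost = private MC − MEB = 6.9 + Q.
Set SMC = demand: 6.9 + Q = 113.0 - 1.9Q → Q* = 36.5862.
Gap = |30.6897 − 36.5862| = 5.8965.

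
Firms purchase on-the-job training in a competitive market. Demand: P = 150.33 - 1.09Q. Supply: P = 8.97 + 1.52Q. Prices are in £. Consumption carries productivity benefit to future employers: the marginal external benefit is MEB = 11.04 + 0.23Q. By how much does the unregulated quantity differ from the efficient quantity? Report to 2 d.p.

Market equilibrium (private): 8.97 + 1.52Q = 150.33 - 1.09Q → Q_m = 54.1609.
Social marginal benefit = demand + MEB = 161.37 - 0.86Q.
Set SMB = MC: 161.37 - 0.86Q = 8.97 + 1.52Q → Q* = 64.0336.
Gap = |54.1609 − 64.0336| = 9.8727.

9.87 units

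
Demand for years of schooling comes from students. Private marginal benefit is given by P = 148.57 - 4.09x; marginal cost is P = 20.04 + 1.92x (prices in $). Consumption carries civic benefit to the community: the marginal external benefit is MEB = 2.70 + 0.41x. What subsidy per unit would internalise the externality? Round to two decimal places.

Social marginal benefit = demand + MEB = 151.27 - 3.68x.
Set SMB = MC: 151.27 - 3.68x = 20.04 + 1.92x → x* = 23.4339.
The Pigouvian subsidy equals MEB at x*: 2.70 + 0.41×23.4339 = 12.3079.

subsidy = $12.31 per unit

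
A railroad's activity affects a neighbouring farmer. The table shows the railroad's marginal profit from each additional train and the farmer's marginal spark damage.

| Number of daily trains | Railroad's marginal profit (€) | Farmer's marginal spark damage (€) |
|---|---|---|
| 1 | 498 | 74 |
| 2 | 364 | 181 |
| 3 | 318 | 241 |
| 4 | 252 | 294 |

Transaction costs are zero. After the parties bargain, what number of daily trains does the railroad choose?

3

Bargaining reaches the level where marginal profit last exceeds marginal spark damage.
That holds through level 3 (318 ≥ 241) but not at 4 (252 < 294).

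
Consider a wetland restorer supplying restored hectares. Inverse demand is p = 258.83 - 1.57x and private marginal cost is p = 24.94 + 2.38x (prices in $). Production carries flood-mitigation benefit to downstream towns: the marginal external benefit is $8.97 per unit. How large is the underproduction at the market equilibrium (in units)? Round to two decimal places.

2.27 units

Market equilibrium (private): 24.94 + 2.38x = 258.83 - 1.57x → x_m = 59.2127.
Social marginal cost = private MC − MEB = 15.97 + 2.38x.
Set SMC = demand: 15.97 + 2.38x = 258.83 - 1.57x → x* = 61.4835.
Gap = |59.2127 − 61.4835| = 2.2708.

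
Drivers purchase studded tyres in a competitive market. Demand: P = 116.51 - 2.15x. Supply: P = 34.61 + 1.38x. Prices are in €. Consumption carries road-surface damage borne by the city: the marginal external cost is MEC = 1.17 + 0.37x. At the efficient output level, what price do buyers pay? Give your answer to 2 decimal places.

Social marginal benefit = demand − MEC = 115.34 - 2.52x.
Set SMB = MC: 115.34 - 2.52x = 34.61 + 1.38x → x* = 20.7000.
Consumer price on the demand curve at x*: 116.51 − 2.15×20.7000 = 72.0050.

P = €72.01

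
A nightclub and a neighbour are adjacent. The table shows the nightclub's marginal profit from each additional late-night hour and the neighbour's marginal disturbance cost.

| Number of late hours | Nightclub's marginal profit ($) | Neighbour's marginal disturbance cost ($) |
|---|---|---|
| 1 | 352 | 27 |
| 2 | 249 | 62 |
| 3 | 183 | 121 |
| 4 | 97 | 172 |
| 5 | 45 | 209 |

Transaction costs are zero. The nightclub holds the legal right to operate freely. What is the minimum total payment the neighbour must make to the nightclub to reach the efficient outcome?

$142

Left alone the nightclub would choose level 5 (marginal profit stays positive).
Efficient level: k* = 3 (marginal profit ≥ marginal disturbance cost through 3).
The neighbour must at least cover the nightclub's forgone profit from cutting 5→3: 97 + 45 = 142.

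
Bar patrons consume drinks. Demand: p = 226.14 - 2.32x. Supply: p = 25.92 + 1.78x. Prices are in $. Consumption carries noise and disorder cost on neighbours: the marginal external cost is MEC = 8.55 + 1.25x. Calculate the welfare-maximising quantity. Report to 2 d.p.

Social marginal benefit = demand − MEC = 217.59 - 3.57x.
Set SMB = MC: 217.59 - 3.57x = 25.92 + 1.78x → x* = 35.8262.

x* = 35.83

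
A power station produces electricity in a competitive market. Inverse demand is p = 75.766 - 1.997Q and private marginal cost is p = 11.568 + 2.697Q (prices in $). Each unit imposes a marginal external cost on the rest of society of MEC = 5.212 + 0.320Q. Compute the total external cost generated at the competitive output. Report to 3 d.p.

$101.210

Market equilibrium (private): 11.568 + 2.697Q = 75.766 - 1.997Q → Q_m = 13.6766.
Total external cost = ∫₀^{Q_m} (5.212 + 0.320Q) dQ = 5.212×13.6766 + ½×0.320×13.6766² = 101.2103.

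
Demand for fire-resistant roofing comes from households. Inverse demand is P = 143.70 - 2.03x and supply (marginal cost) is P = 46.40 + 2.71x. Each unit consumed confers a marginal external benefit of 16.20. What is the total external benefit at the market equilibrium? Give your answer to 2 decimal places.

332.54

Market equilibrium (private): 46.40 + 2.71x = 143.70 - 2.03x → x_m = 20.5274.
Total external benefit = MEB × x_m = 16.20 × 20.5274 = 332.5439.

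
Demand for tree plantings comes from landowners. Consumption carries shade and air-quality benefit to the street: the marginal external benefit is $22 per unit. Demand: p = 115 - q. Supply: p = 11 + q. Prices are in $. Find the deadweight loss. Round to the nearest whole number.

DWL = $121

Market equilibrium (private): 11 + q = 115 - q → q_m = 52.0000.
Social marginal benefit = demand + MEB = 137 - q.
Set SMB = MC: 137 - q = 11 + q → q* = 63.0000.
Height of the DWL triangle at q_m is SMB(q_m) − MC(q_m) = MEB(q_m) = 22.0000.
DWL = ½ × 11.0000 × 22.0000 = 121.0000.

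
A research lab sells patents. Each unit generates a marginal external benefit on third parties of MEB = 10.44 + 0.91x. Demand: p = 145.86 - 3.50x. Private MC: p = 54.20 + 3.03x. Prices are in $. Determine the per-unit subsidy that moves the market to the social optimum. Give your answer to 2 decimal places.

Social marginal cost = private MC − MEB = 43.76 + 2.12x.
Set SMC = demand: 43.76 + 2.12x = 145.86 - 3.50x → x* = 18.1673.
The Pigouvian subsidy equals MEB at x*: 10.44 + 0.91×18.1673 = 26.9722.

subsidy = $26.97 per unit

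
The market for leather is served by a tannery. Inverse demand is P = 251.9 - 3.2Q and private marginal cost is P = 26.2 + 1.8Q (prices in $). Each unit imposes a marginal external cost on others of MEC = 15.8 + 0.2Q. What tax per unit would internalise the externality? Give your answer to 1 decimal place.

Social marginal cost = private MC + MEC = 42.0 + 2.0Q.
Set SMC = demand: 42.0 + 2.0Q = 251.9 - 3.2Q → Q* = 40.3654.
The Pigouvian tax equals MEC at Q*: 15.8 + 0.2×40.3654 = 23.8731.

tax = $23.9 per unit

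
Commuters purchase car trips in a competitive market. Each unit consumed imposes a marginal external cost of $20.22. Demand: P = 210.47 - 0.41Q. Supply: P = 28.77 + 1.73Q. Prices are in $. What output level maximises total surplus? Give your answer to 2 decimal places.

Social marginal benefit = demand − MEC = 190.25 - 0.41Q.
Set SMB = MC: 190.25 - 0.41Q = 28.77 + 1.73Q → Q* = 75.4579.

Q* = 75.46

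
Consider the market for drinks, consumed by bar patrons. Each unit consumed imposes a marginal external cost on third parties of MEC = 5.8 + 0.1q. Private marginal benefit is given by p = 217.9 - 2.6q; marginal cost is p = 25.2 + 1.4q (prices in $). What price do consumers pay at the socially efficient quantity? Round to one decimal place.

Social marginal benefit = demand − MEC = 212.1 - 2.7q.
Set SMB = MC: 212.1 - 2.7q = 25.2 + 1.4q → q* = 45.5854.
Consumer price on the demand curve at q*: 217.9 − 2.6×45.5854 = 99.3780.

P = $99.4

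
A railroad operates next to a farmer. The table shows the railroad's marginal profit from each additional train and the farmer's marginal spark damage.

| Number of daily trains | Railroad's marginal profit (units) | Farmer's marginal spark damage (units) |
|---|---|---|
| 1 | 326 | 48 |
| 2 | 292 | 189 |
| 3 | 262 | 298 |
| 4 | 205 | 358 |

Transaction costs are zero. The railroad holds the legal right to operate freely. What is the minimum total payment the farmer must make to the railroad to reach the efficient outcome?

Left alone the railroad would choose level 4 (marginal profit stays positive).
Efficient level: k* = 2 (marginal profit ≥ marginal spark damage through 2).
The farmer must at least cover the railroad's forgone profit from cutting 4→2: 262 + 205 = 467.

467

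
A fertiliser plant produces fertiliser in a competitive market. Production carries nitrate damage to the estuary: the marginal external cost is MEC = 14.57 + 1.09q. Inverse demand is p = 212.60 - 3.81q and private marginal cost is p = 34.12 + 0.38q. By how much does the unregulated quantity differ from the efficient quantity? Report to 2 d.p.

Market equilibrium (private): 34.12 + 0.38q = 212.60 - 3.81q → q_m = 42.5967.
Social marginal cost = private MC + MEC = 48.69 + 1.47q.
Set SMC = demand: 48.69 + 1.47q = 212.60 - 3.81q → q* = 31.0436.
Gap = |42.5967 − 31.0436| = 11.5531.

11.55 units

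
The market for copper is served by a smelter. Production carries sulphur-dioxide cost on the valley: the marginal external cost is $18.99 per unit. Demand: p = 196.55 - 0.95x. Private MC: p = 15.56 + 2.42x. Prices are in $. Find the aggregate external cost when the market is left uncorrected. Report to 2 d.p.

$1019.88

Market equilibrium (private): 15.56 + 2.42x = 196.55 - 0.95x → x_m = 53.7062.
Total external cost = MEC × x_m = 18.99 × 53.7062 = 1019.8807.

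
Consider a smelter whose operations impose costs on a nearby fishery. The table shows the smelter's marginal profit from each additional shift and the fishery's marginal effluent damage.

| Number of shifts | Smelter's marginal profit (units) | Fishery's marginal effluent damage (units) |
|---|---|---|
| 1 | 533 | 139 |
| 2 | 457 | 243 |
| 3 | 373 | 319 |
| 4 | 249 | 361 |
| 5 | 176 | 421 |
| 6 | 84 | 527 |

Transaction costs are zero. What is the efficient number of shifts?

3

Bargaining reaches the level where marginal profit last exceeds marginal effluent damage.
That holds through level 3 (373 ≥ 319) but not at 4 (249 < 361).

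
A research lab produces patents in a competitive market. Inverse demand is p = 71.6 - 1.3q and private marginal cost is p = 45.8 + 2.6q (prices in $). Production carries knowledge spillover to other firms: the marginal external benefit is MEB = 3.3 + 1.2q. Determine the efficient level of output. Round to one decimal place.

Social marginal cost = private MC − MEB = 42.5 + 1.4q.
Set SMC = demand: 42.5 + 1.4q = 71.6 - 1.3q → q* = 10.7778.

q* = 10.8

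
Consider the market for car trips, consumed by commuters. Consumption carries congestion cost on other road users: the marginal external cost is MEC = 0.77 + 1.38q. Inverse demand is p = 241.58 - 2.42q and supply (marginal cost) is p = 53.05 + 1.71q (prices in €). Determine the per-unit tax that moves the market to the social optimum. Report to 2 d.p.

tax = €47.80 per unit

Social marginal benefit = demand − MEC = 240.81 - 3.80q.
Set SMB = MC: 240.81 - 3.80q = 53.05 + 1.71q → q* = 34.0762.
The Pigouvian tax equals MEC at q*: 0.77 + 1.38×34.0762 = 47.7952.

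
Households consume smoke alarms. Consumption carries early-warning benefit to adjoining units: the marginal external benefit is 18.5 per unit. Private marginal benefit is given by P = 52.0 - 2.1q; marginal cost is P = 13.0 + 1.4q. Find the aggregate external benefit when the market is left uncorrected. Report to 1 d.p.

Market equilibrium (private): 13.0 + 1.4q = 52.0 - 2.1q → q_m = 11.1429.
Total external benefit = MEB × q_m = 18.5 × 11.1429 = 206.1437.

206.1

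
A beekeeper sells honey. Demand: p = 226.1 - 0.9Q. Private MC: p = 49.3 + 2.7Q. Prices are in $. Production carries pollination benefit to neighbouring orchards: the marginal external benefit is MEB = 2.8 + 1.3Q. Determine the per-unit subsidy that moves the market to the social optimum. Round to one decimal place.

Social marginal cost = private MC − MEB = 46.5 + 1.4Q.
Set SMC = demand: 46.5 + 1.4Q = 226.1 - 0.9Q → Q* = 78.0870.
The Pigouvian subsidy equals MEB at Q*: 2.8 + 1.3×78.0870 = 104.3131.

subsidy = $104.3 per unit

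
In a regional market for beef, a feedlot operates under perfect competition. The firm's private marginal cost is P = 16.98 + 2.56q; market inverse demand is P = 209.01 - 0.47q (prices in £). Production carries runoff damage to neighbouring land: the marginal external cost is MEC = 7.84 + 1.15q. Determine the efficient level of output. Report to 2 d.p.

Social marginal cost = private MC + MEC = 24.82 + 3.71q.
Set SMC = demand: 24.82 + 3.71q = 209.01 - 0.47q → q* = 44.0646.

q* = 44.06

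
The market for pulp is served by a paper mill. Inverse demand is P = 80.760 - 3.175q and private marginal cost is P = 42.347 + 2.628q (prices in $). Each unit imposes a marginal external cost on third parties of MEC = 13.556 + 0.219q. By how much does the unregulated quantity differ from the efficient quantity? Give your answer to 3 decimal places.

2.492 units

Market equilibrium (private): 42.347 + 2.628q = 80.760 - 3.175q → q_m = 6.6195.
Social marginal cost = private MC + MEC = 55.903 + 2.847q.
Set SMC = demand: 55.903 + 2.847q = 80.760 - 3.175q → q* = 4.1277.
Gap = |6.6195 − 4.1277| = 2.4918.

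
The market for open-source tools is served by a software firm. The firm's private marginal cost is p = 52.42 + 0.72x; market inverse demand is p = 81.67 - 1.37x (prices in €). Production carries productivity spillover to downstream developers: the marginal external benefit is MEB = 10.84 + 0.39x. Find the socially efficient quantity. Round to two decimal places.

Social marginal cost = private MC − MEB = 41.58 + 0.33x.
Set SMC = demand: 41.58 + 0.33x = 81.67 - 1.37x → x* = 23.5824.

x* = 23.58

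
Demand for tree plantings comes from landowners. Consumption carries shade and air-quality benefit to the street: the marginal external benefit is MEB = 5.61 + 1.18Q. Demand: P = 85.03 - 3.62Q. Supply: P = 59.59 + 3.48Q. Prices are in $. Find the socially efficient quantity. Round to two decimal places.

Q* = 5.24

Social marginal benefit = demand + MEB = 90.64 - 2.44Q.
Set SMB = MC: 90.64 - 2.44Q = 59.59 + 3.48Q → Q* = 5.2449.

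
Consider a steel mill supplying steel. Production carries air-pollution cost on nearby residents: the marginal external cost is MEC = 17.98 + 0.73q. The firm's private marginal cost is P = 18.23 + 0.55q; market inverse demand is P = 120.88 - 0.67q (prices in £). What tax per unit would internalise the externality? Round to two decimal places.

Social marginal cost = private MC + MEC = 36.21 + 1.28q.
Set SMC = demand: 36.21 + 1.28q = 120.88 - 0.67q → q* = 43.4205.
The Pigouvian tax equals MEC at q*: 17.98 + 0.73×43.4205 = 49.6770.

tax = £49.68 per unit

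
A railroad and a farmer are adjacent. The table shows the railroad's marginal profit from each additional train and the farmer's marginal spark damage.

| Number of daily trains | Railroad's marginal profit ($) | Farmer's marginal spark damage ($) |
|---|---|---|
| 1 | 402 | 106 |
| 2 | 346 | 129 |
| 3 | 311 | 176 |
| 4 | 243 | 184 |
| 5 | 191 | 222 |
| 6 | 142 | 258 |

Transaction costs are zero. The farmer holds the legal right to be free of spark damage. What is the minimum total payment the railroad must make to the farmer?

Efficient level: marginal profit ≥ marginal spark damage through level 4, so k* = 4.
With the farmer holding the right, the railroad must at least compensate total damage at k*: 106 + 129 + 176 + 184 = 595.

$595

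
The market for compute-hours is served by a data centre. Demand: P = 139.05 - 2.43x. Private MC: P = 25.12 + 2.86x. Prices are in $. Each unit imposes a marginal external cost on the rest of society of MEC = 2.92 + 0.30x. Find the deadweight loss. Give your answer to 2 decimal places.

Market equilibrium (private): 25.12 + 2.86x = 139.05 - 2.43x → x_m = 21.5369.
Social marginal cost = private MC + MEC = 28.04 + 3.16x.
Set SMC = demand: 28.04 + 3.16x = 139.05 - 2.43x → x* = 19.8587.
Between x* and x_m the wedge SMC − demand runs linearly from 0 to MEC(x_m), so the loss is a triangle.
DWL = ½ × 1.6782 × 9.3811 = 7.8717.

DWL = $7.87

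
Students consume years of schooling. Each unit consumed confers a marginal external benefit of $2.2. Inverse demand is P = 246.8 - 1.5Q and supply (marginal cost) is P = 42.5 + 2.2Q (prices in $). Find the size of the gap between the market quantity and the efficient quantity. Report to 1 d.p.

0.6 units

Market equilibrium (private): 42.5 + 2.2Q = 246.8 - 1.5Q → Q_m = 55.2162.
Social marginal benefit = demand + MEB = 249.0 - 1.5Q.
Set SMB = MC: 249.0 - 1.5Q = 42.5 + 2.2Q → Q* = 55.8108.
Gap = |55.2162 − 55.8108| = 0.5946.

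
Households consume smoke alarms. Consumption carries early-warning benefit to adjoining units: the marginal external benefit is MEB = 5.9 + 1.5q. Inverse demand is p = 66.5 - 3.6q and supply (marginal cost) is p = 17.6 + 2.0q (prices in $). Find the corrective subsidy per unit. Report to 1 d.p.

subsidy = $25.9 per unit

Social marginal benefit = demand + MEB = 72.4 - 2.1q.
Set SMB = MC: 72.4 - 2.1q = 17.6 + 2.0q → q* = 13.3659.
The Pigouvian subsidy equals MEB at q*: 5.9 + 1.5×13.3659 = 25.9489.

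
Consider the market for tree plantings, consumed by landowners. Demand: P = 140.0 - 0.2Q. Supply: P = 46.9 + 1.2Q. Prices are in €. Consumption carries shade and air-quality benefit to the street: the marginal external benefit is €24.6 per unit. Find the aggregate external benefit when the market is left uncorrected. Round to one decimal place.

Market equilibrium (private): 46.9 + 1.2Q = 140.0 - 0.2Q → Q_m = 66.5000.
Total external benefit = MEB × Q_m = 24.6 × 66.5000 = 1635.9000.

€1635.9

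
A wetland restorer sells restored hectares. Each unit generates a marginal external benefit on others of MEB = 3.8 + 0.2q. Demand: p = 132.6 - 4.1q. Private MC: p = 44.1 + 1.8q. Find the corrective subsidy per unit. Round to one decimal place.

subsidy = 7.0 per unit

Social marginal cost = private MC − MEB = 40.3 + 1.6q.
Set SMC = demand: 40.3 + 1.6q = 132.6 - 4.1q → q* = 16.1930.
The Pigouvian subsidy equals MEB at q*: 3.8 + 0.2×16.1930 = 7.0386.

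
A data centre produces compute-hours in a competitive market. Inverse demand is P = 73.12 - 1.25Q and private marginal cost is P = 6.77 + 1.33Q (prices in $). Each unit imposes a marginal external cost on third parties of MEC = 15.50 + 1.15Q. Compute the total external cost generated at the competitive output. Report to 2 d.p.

Market equilibrium (private): 6.77 + 1.33Q = 73.12 - 1.25Q → Q_m = 25.7171.
Total external cost = ∫₀^{Q_m} (15.50 + 1.15Q) dQ = 15.50×25.7171 + ½×1.15×25.7171² = 778.9024.

$778.90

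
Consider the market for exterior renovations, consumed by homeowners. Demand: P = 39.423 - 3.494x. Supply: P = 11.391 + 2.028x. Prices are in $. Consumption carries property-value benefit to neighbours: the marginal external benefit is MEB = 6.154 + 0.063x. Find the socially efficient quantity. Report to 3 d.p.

Social marginal benefit = demand + MEB = 45.577 - 3.431x.
Set SMB = MC: 45.577 - 3.431x = 11.391 + 2.028x → x* = 6.2623.

x* = 6.262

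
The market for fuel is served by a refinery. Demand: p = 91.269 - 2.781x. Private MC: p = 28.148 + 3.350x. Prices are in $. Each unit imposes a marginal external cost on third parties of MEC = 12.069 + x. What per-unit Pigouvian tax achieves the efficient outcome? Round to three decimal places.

Social marginal cost = private MC + MEC = 40.217 + 4.350x.
Set SMC = demand: 40.217 + 4.350x = 91.269 - 2.781x → x* = 7.1592.
The Pigouvian tax equals MEC at x*: 12.069 + 1.000×7.1592 = 19.2282.

tax = $19.228 per unit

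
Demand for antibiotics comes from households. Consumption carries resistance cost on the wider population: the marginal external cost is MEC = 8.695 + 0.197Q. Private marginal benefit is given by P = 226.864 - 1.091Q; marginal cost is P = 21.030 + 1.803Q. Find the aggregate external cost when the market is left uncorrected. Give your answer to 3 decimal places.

Market equilibrium (private): 21.030 + 1.803Q = 226.864 - 1.091Q → Q_m = 71.1244.
Total external cost = ∫₀^{Q_m} (8.695 + 0.197Q) dQ = 8.695×71.1244 + ½×0.197×71.1244² = 1116.7067.

1116.707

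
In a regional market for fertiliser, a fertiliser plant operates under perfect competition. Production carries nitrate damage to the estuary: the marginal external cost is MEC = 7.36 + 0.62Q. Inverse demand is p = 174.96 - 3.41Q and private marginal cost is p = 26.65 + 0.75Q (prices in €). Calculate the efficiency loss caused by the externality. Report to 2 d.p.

Market equilibrium (private): 26.65 + 0.75Q = 174.96 - 3.41Q → Q_m = 35.6514.
Social marginal cost = private MC + MEC = 34.01 + 1.37Q.
Set SMC = demand: 34.01 + 1.37Q = 174.96 - 3.41Q → Q* = 29.4874.
Between Q* and Q_m the wedge SMC − demand runs linearly from 0 to MEC(Q_m), so the loss is a triangle.
DWL = ½ × 6.1640 × 29.4639 = 90.8077.

DWL = €90.81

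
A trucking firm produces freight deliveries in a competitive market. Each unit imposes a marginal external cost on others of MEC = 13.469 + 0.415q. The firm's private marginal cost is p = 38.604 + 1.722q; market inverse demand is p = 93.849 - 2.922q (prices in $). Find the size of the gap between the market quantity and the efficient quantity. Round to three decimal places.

Market equilibrium (private): 38.604 + 1.722q = 93.849 - 2.922q → q_m = 11.8960.
Social marginal cost = private MC + MEC = 52.073 + 2.137q.
Set SMC = demand: 52.073 + 2.137q = 93.849 - 2.922q → q* = 8.2578.
Gap = |11.8960 − 8.2578| = 3.6382.

3.638 units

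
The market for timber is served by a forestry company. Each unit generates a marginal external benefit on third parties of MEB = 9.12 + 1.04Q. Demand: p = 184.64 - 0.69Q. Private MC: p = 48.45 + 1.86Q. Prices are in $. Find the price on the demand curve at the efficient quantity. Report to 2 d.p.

Social marginal cost = private MC − MEB = 39.33 + 0.82Q.
Set SMC = demand: 39.33 + 0.82Q = 184.64 - 0.69Q → Q* = 96.2318.
Consumer price on the demand curve at Q*: 184.64 − 0.69×96.2318 = 118.2401.

P = $118.24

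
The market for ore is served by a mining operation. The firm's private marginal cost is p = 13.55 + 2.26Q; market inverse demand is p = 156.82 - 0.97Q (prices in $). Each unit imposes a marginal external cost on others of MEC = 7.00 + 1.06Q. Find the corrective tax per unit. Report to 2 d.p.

Social marginal cost = private MC + MEC = 20.55 + 3.32Q.
Set SMC = demand: 20.55 + 3.32Q = 156.82 - 0.97Q → Q* = 31.7646.
The Pigouvian tax equals MEC at Q*: 7.00 + 1.06×31.7646 = 40.6705.

tax = $40.67 per unit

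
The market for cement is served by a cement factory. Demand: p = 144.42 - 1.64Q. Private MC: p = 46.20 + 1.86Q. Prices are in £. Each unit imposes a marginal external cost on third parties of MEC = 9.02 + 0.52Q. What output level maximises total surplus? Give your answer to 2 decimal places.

Social marginal cost = private MC + MEC = 55.22 + 2.38Q.
Set SMC = demand: 55.22 + 2.38Q = 144.42 - 1.64Q → Q* = 22.1891.

Q* = 22.19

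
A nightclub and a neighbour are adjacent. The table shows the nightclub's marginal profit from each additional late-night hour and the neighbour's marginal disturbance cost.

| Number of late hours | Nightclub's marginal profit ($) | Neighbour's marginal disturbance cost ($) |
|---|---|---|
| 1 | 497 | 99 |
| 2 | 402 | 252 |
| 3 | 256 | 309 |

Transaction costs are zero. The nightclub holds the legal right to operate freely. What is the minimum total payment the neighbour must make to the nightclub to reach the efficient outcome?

$256

Left alone the nightclub would choose level 3 (marginal profit stays positive).
Efficient level: k* = 2 (marginal profit ≥ marginal disturbance cost through 2).
The neighbour must at least cover the nightclub's forgone profit from cutting 3→2: 256 = 256.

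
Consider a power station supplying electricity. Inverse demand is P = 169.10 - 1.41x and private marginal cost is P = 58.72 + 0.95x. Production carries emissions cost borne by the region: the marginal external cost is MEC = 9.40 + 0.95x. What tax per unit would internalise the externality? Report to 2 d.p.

tax = 38.38 per unit

Social marginal cost = private MC + MEC = 68.12 + 1.90x.
Set SMC = demand: 68.12 + 1.90x = 169.10 - 1.41x → x* = 30.5076.
The Pigouvian tax equals MEC at x*: 9.40 + 0.95×30.5076 = 38.3822.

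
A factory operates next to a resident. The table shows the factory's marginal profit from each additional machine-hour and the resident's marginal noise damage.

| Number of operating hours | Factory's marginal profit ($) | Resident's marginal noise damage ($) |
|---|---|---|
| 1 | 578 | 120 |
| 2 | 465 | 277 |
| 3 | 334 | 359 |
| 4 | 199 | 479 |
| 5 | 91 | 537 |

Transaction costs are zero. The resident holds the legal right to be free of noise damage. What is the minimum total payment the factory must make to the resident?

Efficient level: marginal profit ≥ marginal noise damage through level 2, so k* = 2.
With the resident holding the right, the factory must at least compensate total damage at k*: 120 + 277 = 397.

$397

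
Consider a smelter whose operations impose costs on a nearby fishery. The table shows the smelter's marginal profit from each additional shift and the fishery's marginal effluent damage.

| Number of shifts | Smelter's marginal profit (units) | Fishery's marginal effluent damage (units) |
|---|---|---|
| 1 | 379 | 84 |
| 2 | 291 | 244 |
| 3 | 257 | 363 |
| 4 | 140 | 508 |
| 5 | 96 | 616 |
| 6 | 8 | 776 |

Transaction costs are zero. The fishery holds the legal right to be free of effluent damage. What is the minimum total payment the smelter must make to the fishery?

Efficient level: marginal profit ≥ marginal effluent damage through level 2, so k* = 2.
With the fishery holding the right, the smelter must at least compensate total damage at k*: 84 + 244 = 328.

328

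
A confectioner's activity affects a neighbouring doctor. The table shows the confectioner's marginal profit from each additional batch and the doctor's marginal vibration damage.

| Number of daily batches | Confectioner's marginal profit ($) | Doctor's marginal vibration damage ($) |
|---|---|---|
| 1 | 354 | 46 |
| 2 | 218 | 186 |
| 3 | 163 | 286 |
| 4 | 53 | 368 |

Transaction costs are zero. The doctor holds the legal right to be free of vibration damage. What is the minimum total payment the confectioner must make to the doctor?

Efficient level: marginal profit ≥ marginal vibration damage through level 2, so k* = 2.
With the doctor holding the right, the confectioner must at least compensate total damage at k*: 46 + 186 = 232.

$232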